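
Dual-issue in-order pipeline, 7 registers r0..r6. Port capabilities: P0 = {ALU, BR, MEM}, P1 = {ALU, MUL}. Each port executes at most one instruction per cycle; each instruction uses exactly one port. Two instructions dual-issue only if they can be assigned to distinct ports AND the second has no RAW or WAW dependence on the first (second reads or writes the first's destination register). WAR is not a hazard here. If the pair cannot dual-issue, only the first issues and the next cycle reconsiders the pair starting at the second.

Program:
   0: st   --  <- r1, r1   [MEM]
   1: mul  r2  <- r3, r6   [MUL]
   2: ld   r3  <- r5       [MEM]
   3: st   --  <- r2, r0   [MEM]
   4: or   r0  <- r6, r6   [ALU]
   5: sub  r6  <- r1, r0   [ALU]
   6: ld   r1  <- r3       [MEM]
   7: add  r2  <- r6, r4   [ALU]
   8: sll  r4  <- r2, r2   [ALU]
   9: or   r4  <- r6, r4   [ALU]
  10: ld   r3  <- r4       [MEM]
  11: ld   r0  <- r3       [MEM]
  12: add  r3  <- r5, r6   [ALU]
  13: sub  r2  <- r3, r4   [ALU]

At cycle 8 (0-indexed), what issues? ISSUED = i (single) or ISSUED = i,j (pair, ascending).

  cy0 -> i0,i1 (st.MEM;mul.MUL) pair
  cy1 -> i2 (ld.MEM) no-port MEM/MEM
  cy2 -> i3,i4 (st.MEM;or.ALU) pair
  cy3 -> i5,i6 (sub.ALU;ld.MEM) pair
  cy4 -> i7 (add.ALU) RAW r2
  cy5 -> i8 (sll.ALU) RAW+WAW r4
  cy6 -> i9 (or.ALU) RAW r4
  cy7 -> i10 (ld.MEM) no-port MEM/MEM
  cy8 -> i11,i12 (ld.MEM;add.ALU) pair
  cy9 -> i13 (sub.ALU) tail

ISSUED = 11,12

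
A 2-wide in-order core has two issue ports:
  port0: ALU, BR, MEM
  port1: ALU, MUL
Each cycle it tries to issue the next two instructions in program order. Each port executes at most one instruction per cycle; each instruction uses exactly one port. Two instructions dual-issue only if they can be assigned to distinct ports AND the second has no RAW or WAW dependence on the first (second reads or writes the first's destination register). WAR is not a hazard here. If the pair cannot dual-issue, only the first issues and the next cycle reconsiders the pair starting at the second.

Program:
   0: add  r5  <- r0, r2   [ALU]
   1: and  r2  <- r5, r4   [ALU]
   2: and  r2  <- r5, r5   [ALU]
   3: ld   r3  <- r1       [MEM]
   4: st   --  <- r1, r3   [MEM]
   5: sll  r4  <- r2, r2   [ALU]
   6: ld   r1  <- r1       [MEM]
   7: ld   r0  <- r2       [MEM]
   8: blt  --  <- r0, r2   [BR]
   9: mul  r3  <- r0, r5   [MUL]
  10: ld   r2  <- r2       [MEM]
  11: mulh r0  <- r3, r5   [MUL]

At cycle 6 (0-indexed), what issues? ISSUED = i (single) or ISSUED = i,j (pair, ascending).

0. add.ALU @i0  | RAW r5
1. and.ALU @i1  | WAW r2
2. and.ALU+ld.MEM @i2,i3  | dual
3. st.MEM+sll.ALU @i4,i5  | dual
4. ld.MEM @i6  | no-port MEM/MEM
5. ld.MEM @i7  | no-port MEM/BR
6. blt.BR+mul.MUL @i8,i9  | dual
7. ld.MEM+mulh.MUL @i10,i11  | dual

ISSUED = 8,9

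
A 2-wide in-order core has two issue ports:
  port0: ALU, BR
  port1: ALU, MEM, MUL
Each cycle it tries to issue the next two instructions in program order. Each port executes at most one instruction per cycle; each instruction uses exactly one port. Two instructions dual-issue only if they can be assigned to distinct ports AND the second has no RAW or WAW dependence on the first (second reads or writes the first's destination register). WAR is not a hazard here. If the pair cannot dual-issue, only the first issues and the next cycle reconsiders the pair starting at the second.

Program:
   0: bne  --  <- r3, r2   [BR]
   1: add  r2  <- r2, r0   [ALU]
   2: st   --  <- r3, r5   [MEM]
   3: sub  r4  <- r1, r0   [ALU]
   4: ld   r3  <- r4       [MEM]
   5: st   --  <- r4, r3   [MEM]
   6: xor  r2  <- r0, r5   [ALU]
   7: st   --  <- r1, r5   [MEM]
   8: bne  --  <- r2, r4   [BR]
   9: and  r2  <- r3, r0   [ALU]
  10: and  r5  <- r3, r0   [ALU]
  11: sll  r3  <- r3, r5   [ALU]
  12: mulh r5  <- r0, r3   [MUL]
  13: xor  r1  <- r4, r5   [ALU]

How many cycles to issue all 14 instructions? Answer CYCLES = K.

  cy0 -> i0&i1 (bne.BR add.ALU) pair
  cy1 -> i2&i3 (st.MEM sub.ALU) pair
  cy2 -> i4 (ld.MEM) no-port MEM/MEM
  cy3 -> i5&i6 (st.MEM xor.ALU) pair
  cy4 -> i7&i8 (st.MEM bne.BR) pair
  cy5 -> i9&i10 (and.ALU and.ALU) pair
  cy6 -> i11 (sll.ALU) RAW r3
  cy7 -> i12 (mulh.MUL) RAW r5
  cy8 -> i13 (xor.ALU) tail

CYCLES = 9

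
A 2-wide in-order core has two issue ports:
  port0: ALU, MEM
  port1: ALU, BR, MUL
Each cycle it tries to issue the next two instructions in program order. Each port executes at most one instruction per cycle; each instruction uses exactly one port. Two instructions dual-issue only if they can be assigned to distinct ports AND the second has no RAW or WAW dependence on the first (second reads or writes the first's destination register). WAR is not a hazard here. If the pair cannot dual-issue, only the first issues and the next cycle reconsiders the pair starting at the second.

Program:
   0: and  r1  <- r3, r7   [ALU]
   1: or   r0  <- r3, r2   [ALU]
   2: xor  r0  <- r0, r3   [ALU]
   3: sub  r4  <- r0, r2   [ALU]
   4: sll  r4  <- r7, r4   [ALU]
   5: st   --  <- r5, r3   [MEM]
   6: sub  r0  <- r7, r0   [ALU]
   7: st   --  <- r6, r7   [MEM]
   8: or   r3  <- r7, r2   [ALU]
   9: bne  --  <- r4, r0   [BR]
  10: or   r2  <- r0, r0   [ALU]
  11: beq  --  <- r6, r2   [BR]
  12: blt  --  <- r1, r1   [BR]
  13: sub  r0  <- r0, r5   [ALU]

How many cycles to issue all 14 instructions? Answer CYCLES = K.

CYCLES = 9

#0 head=0: and;or i0,i1 2-wide
#1 head=2: xor i2 RAW r0
#2 head=3: sub i3 RAW+WAW r4
#3 head=4: sll;st i4,i5 2-wide
#4 head=6: sub;st i6,i7 2-wide
#5 head=8: or;bne i8,i9 2-wide
#6 head=10: or i10 RAW r2
#7 head=11: beq i11 no-port BR/BR
#8 head=12: blt;sub i12,i13 2-wide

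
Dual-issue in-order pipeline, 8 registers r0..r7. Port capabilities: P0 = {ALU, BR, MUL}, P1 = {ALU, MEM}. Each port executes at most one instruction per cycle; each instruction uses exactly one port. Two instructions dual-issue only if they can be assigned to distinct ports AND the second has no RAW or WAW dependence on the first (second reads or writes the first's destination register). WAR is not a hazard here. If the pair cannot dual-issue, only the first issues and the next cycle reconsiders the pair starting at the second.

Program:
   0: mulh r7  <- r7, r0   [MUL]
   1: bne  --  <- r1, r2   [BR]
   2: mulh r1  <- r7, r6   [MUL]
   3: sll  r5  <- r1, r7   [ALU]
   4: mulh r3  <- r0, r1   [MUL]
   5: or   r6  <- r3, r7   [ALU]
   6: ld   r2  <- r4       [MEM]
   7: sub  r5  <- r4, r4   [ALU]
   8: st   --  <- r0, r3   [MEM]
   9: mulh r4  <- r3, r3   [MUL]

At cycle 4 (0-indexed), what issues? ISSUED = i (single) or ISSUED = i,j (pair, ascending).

0. mulh @i0  | no-port MUL/BR
1. bne @i1  | no-port BR/MUL
2. mulh @i2  | RAW r1
3. sll;mulh @i3&i4  | dual
4. or;ld @i5&i6  | dual
5. sub;st @i7&i8  | dual
6. mulh @i9  | tail

ISSUED = 5,6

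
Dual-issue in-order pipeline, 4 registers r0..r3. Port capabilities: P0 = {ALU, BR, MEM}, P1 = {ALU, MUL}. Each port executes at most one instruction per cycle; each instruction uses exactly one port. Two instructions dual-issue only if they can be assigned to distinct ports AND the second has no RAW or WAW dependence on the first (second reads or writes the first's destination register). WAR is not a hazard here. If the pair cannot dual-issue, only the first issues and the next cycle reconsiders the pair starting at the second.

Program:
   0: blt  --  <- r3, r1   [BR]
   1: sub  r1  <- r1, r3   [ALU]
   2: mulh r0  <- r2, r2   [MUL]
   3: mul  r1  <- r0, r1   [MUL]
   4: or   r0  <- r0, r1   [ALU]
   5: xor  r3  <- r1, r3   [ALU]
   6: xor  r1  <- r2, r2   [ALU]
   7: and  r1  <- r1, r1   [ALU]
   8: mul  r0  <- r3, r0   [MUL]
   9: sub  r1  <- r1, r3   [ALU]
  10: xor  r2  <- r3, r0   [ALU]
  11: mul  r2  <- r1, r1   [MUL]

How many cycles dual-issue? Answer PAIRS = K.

PAIRS = 4

0. blt/sub @i0,i1  | dual
1. mulh @i2  | no-port MUL/MUL
2. mul @i3  | RAW r1
3. or/xor @i4,i5  | dual
4. xor @i6  | RAW+WAW r1
5. and/mul @i7,i8  | dual
6. sub/xor @i9,i10  | dual
7. mul @i11  | tail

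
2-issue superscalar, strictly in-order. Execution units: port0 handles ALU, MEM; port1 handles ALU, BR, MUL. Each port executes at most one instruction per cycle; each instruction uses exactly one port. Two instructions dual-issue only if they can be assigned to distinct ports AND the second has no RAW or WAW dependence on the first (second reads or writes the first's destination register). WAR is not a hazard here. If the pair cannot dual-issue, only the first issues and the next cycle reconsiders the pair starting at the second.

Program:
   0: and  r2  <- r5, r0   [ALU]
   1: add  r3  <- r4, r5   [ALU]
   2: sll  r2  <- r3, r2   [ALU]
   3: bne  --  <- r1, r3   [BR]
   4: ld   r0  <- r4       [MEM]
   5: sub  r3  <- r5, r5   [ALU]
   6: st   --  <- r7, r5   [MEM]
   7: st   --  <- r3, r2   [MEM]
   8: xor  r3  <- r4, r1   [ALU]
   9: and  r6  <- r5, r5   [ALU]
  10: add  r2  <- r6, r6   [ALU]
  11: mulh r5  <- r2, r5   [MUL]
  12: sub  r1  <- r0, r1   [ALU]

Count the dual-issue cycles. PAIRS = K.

PAIRS = 5

[0] i0,i1  and.ALU add.ALU  -- 2-wide
[1] i2,i3  sll.ALU bne.BR  -- 2-wide
[2] i4,i5  ld.MEM sub.ALU  -- 2-wide
[3] i6  st.MEM  -- no-port MEM/MEM
[4] i7,i8  st.MEM xor.ALU  -- 2-wide
[5] i9  and.ALU  -- RAW r6
[6] i10  add.ALU  -- RAW r2
[7] i11,i12  mulh.MUL sub.ALU  -- 2-wide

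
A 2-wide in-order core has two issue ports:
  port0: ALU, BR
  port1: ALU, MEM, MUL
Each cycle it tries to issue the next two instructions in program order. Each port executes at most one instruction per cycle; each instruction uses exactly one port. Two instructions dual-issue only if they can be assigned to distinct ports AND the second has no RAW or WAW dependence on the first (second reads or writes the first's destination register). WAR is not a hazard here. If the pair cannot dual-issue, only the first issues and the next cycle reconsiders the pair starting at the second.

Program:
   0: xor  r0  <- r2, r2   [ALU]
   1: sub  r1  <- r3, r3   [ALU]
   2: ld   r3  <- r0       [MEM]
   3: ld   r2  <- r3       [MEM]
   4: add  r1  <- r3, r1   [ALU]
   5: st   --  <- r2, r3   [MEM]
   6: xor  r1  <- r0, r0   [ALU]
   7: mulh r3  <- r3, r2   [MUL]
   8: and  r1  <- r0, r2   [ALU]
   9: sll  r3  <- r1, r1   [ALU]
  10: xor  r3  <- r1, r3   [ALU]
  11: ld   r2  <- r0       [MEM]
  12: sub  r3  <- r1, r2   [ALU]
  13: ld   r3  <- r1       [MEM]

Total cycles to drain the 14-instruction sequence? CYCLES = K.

[0] i0,i1  xor.ALU/sub.ALU  -- 2-wide
[1] i2  ld.MEM  -- no-port MEM/MEM
[2] i3,i4  ld.MEM/add.ALU  -- 2-wide
[3] i5,i6  st.MEM/xor.ALU  -- 2-wide
[4] i7,i8  mulh.MUL/and.ALU  -- 2-wide
[5] i9  sll.ALU  -- RAW+WAW r3
[6] i10,i11  xor.ALU/ld.MEM  -- 2-wide
[7] i12  sub.ALU  -- WAW r3
[8] i13  ld.MEM  -- tail

CYCLES = 9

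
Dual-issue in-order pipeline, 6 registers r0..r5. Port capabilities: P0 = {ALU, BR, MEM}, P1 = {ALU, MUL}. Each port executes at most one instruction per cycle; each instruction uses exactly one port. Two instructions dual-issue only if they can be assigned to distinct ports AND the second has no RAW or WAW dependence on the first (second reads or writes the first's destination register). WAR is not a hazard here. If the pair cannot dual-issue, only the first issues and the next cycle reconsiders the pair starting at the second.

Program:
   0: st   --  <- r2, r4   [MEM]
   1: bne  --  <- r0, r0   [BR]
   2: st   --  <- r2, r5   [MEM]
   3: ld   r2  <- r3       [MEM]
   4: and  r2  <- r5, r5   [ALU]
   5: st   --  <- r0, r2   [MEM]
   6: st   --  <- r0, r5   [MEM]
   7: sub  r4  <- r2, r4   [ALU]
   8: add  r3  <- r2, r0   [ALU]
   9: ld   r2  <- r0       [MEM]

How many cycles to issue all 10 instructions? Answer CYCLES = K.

0. st @i0  | no-port MEM/BR
1. bne @i1  | no-port BR/MEM
2. st @i2  | no-port MEM/MEM
3. ld @i3  | WAW r2
4. and @i4  | RAW r2
5. st @i5  | no-port MEM/MEM
6. st+sub @i6+i7  | 2-wide
7. add+ld @i8+i9  | 2-wide

CYCLES = 8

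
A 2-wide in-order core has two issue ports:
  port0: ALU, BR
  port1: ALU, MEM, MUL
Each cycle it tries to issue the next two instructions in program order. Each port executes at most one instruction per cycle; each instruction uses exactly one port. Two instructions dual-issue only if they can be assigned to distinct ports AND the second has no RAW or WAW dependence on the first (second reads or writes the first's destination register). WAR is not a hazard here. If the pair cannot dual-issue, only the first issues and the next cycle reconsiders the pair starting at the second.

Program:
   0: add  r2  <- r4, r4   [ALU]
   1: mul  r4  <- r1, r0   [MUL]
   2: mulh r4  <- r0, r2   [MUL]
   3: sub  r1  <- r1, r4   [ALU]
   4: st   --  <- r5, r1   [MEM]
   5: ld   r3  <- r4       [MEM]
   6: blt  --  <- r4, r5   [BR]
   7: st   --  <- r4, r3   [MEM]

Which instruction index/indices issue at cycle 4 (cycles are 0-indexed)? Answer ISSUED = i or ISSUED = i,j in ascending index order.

ISSUED = 5,6

0. add/mul @i0&i1  | pair
1. mulh @i2  | RAW r4
2. sub @i3  | RAW r1
3. st @i4  | no-port MEM/MEM
4. ld/blt @i5&i6  | pair
5. st @i7  | tail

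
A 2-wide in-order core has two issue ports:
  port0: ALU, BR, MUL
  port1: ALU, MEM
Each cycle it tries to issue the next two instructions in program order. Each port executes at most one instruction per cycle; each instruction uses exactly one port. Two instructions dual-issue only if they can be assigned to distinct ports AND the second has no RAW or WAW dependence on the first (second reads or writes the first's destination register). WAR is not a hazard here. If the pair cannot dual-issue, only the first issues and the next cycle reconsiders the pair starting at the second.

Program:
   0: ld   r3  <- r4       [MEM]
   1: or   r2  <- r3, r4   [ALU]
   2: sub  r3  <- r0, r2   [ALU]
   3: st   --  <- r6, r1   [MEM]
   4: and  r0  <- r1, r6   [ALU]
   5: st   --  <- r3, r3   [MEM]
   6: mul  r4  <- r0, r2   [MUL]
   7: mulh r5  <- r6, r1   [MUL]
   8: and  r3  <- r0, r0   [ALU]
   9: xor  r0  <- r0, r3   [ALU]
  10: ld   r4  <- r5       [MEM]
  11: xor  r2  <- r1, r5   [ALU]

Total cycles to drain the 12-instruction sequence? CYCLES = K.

t=0 i0:ld ; RAW r3
t=1 i1:or ; RAW r2
t=2 i2&i3:sub/st ; 2-wide
t=3 i4&i5:and/st ; 2-wide
t=4 i6:mul ; no-port MUL/MUL
t=5 i7&i8:mulh/and ; 2-wide
t=6 i9&i10:xor/ld ; 2-wide
t=7 i11:xor ; tail

CYCLES = 8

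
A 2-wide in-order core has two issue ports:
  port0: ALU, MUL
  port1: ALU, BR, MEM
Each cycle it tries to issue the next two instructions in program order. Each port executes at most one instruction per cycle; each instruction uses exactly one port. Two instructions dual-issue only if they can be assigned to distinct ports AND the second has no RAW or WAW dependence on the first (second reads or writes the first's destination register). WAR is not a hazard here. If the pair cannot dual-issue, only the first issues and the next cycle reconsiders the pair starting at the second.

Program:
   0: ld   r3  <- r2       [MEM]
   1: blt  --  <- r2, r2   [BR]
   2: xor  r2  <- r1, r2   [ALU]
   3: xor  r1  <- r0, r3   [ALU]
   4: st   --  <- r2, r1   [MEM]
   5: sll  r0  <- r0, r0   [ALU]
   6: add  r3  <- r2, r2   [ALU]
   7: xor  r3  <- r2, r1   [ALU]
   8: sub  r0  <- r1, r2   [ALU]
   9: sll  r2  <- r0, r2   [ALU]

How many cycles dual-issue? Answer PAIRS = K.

t=0 i0:ld.MEM ; no-port MEM/BR
t=1 i1+i2:blt.BR/xor.ALU ; dual
t=2 i3:xor.ALU ; RAW r1
t=3 i4+i5:st.MEM/sll.ALU ; dual
t=4 i6:add.ALU ; WAW r3
t=5 i7+i8:xor.ALU/sub.ALU ; dual
t=6 i9:sll.ALU ; tail

PAIRS = 3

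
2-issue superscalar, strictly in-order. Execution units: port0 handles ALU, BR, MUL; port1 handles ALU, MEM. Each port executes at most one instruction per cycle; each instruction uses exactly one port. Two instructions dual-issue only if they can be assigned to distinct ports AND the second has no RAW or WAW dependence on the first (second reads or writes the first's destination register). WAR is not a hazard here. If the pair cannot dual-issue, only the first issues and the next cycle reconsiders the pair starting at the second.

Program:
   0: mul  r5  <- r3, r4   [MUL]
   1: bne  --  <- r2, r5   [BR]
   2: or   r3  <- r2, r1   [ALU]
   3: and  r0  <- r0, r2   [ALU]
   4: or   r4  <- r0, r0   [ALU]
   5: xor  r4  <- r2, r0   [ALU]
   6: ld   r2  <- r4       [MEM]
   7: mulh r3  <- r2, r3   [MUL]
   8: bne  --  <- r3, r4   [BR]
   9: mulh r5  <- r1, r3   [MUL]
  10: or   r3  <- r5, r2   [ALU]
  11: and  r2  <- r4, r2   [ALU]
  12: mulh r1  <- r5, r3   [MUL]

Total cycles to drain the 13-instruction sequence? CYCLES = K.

c0: i0 mul  no-port MUL/BR
c1: i1,i2 bne/or  2-wide
c2: i3 and  RAW r0
c3: i4 or  WAW r4
c4: i5 xor  RAW r4
c5: i6 ld  RAW r2
c6: i7 mulh  no-port MUL/BR
c7: i8 bne  no-port BR/MUL
c8: i9 mulh  RAW r5
c9: i10,i11 or/and  2-wide
c10: i12 mulh  tail

CYCLES = 11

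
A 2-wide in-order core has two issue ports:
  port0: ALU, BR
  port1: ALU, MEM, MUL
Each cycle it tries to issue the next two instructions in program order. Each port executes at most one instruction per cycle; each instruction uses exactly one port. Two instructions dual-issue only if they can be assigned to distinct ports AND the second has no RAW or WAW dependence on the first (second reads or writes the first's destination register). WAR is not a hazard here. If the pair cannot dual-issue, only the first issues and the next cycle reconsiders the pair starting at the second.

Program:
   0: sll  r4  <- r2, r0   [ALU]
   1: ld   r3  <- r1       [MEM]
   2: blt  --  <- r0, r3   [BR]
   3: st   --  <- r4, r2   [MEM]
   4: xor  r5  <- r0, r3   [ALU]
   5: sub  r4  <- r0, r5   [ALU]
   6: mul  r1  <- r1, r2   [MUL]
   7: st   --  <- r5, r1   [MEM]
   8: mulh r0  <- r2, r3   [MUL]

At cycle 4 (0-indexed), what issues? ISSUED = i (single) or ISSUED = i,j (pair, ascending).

t=0 i0+i1:sll.ALU+ld.MEM ; pair
t=1 i2+i3:blt.BR+st.MEM ; pair
t=2 i4:xor.ALU ; RAW r5
t=3 i5+i6:sub.ALU+mul.MUL ; pair
t=4 i7:st.MEM ; no-port MEM/MUL
t=5 i8:mulh.MUL ; tail

ISSUED = 7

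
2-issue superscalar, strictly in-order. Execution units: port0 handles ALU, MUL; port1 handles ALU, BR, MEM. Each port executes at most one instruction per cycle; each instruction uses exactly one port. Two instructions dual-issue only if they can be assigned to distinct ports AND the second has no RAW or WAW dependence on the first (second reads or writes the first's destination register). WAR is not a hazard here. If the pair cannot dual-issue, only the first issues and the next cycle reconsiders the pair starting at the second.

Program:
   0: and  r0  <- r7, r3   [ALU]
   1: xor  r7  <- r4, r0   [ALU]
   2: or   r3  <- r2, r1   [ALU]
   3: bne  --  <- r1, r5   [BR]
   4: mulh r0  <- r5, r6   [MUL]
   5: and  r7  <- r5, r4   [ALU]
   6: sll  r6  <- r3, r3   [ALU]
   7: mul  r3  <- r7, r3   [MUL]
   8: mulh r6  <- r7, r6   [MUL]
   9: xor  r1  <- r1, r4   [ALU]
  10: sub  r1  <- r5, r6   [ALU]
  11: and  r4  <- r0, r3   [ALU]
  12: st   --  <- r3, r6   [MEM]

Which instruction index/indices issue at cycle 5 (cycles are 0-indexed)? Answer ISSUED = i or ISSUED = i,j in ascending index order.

ISSUED = 8,9

#0 head=0: and.ALU i0 RAW r0
#1 head=1: xor.ALU;or.ALU i1+i2 pair
#2 head=3: bne.BR;mulh.MUL i3+i4 pair
#3 head=5: and.ALU;sll.ALU i5+i6 pair
#4 head=7: mul.MUL i7 no-port MUL/MUL
#5 head=8: mulh.MUL;xor.ALU i8+i9 pair
#6 head=10: sub.ALU;and.ALU i10+i11 pair
#7 head=12: st.MEM i12 tail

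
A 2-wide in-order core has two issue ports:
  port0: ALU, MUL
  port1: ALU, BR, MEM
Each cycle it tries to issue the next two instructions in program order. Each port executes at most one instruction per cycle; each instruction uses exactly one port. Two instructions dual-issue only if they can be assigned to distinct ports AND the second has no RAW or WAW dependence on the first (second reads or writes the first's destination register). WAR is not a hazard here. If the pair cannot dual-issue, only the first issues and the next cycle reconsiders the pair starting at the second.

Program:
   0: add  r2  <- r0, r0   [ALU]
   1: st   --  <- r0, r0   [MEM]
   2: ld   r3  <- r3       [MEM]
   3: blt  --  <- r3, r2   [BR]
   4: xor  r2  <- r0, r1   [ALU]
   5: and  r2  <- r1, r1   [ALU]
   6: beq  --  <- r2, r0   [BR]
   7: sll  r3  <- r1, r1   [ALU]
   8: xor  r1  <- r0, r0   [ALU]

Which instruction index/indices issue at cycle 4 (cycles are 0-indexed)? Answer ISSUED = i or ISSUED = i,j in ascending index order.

0. add/st @i0&i1  | 2-wide
1. ld @i2  | no-port MEM/BR
2. blt/xor @i3&i4  | 2-wide
3. and @i5  | RAW r2
4. beq/sll @i6&i7  | 2-wide
5. xor @i8  | tail

ISSUED = 6,7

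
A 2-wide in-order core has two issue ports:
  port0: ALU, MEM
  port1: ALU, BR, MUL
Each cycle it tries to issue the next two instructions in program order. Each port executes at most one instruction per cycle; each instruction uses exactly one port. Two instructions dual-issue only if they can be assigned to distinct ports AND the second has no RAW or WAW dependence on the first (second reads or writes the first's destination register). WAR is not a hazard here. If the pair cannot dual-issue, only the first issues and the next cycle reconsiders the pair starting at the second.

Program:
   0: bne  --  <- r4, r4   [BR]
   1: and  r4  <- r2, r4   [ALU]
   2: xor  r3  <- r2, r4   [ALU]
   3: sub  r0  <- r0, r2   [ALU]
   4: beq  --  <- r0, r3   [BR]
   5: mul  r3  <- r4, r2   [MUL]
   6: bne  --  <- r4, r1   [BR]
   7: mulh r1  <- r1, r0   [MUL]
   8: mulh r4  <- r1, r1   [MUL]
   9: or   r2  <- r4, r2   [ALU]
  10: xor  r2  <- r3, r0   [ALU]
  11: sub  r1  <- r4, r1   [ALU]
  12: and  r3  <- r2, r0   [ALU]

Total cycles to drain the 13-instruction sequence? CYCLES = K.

0. bne.BR/and.ALU @i0&i1  | pair
1. xor.ALU/sub.ALU @i2&i3  | pair
2. beq.BR @i4  | no-port BR/MUL
3. mul.MUL @i5  | no-port MUL/BR
4. bne.BR @i6  | no-port BR/MUL
5. mulh.MUL @i7  | no-port MUL/MUL
6. mulh.MUL @i8  | RAW r4
7. or.ALU @i9  | WAW r2
8. xor.ALU/sub.ALU @i10&i11  | pair
9. and.ALU @i12  | tail

CYCLES = 10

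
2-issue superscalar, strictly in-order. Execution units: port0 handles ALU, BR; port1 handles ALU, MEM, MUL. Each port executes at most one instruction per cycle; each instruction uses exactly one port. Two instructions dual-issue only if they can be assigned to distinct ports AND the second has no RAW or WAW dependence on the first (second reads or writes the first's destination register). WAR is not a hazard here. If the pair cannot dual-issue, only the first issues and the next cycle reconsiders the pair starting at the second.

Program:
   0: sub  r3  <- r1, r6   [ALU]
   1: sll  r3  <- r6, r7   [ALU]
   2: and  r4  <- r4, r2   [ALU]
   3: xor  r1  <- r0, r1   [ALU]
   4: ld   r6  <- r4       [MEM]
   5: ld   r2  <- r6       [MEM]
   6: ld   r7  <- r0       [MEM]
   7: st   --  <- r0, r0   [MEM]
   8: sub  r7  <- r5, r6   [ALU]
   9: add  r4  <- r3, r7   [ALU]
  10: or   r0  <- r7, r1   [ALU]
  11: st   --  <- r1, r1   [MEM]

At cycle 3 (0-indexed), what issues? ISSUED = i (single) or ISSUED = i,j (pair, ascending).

ISSUED = 5

  cy0 -> i0 (sub) WAW r3
  cy1 -> i1&i2 (sll and) 2-wide
  cy2 -> i3&i4 (xor ld) 2-wide
  cy3 -> i5 (ld) no-port MEM/MEM
  cy4 -> i6 (ld) no-port MEM/MEM
  cy5 -> i7&i8 (st sub) 2-wide
  cy6 -> i9&i10 (add or) 2-wide
  cy7 -> i11 (st) tail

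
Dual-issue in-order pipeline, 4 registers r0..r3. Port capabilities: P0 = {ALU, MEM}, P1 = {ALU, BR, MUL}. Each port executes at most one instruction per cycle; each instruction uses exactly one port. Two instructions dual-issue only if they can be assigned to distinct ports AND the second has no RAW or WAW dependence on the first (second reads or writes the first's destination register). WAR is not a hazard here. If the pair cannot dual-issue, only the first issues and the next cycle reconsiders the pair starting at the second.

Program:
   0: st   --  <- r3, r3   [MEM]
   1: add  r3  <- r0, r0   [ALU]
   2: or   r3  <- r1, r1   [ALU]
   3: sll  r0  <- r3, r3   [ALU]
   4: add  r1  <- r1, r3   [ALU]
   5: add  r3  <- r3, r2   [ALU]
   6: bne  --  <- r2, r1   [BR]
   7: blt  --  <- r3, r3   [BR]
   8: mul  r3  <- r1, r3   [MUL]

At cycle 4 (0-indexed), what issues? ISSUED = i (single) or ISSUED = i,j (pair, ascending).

0. st.MEM/add.ALU @i0,i1  | pair
1. or.ALU @i2  | RAW r3
2. sll.ALU/add.ALU @i3,i4  | pair
3. add.ALU/bne.BR @i5,i6  | pair
4. blt.BR @i7  | no-port BR/MUL
5. mul.MUL @i8  | tail

ISSUED = 7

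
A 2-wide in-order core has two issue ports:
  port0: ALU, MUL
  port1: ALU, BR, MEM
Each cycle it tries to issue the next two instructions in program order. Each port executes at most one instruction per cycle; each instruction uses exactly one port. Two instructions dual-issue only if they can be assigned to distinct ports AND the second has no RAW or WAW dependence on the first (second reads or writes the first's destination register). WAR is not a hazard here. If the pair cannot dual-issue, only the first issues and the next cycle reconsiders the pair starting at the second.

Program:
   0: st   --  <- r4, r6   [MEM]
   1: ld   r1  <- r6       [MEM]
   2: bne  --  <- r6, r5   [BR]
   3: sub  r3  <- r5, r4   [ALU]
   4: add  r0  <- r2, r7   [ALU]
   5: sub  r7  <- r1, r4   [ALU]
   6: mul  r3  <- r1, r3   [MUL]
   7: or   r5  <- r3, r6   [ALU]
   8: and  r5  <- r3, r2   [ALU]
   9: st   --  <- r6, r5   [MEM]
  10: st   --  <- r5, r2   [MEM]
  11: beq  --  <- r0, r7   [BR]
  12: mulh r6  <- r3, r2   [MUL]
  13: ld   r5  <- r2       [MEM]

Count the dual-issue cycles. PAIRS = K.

PAIRS = 3

t=0 i0:st ; no-port MEM/MEM
t=1 i1:ld ; no-port MEM/BR
t=2 i2&i3:bne/sub ; 2-wide
t=3 i4&i5:add/sub ; 2-wide
t=4 i6:mul ; RAW r3
t=5 i7:or ; WAW r5
t=6 i8:and ; RAW r5
t=7 i9:st ; no-port MEM/MEM
t=8 i10:st ; no-port MEM/BR
t=9 i11&i12:beq/mulh ; 2-wide
t=10 i13:ld ; tail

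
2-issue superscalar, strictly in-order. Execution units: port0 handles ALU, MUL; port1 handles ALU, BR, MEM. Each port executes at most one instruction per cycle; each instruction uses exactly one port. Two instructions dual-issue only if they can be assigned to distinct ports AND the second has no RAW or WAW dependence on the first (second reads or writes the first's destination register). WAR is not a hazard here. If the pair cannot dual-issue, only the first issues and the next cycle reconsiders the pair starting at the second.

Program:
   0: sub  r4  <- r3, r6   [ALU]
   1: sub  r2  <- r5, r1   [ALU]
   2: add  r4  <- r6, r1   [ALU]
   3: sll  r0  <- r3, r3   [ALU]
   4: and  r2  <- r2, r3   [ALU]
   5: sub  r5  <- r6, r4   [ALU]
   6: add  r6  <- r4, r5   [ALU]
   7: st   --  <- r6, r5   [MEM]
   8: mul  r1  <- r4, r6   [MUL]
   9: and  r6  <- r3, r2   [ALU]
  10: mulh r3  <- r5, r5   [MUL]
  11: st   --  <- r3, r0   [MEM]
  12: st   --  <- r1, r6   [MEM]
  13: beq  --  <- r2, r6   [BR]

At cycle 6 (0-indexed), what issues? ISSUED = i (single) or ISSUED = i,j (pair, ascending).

ISSUED = 11

t=0 i0,i1:sub.ALU;sub.ALU ; 2-wide
t=1 i2,i3:add.ALU;sll.ALU ; 2-wide
t=2 i4,i5:and.ALU;sub.ALU ; 2-wide
t=3 i6:add.ALU ; RAW r6
t=4 i7,i8:st.MEM;mul.MUL ; 2-wide
t=5 i9,i10:and.ALU;mulh.MUL ; 2-wide
t=6 i11:st.MEM ; no-port MEM/MEM
t=7 i12:st.MEM ; no-port MEM/BR
t=8 i13:beq.BR ; tail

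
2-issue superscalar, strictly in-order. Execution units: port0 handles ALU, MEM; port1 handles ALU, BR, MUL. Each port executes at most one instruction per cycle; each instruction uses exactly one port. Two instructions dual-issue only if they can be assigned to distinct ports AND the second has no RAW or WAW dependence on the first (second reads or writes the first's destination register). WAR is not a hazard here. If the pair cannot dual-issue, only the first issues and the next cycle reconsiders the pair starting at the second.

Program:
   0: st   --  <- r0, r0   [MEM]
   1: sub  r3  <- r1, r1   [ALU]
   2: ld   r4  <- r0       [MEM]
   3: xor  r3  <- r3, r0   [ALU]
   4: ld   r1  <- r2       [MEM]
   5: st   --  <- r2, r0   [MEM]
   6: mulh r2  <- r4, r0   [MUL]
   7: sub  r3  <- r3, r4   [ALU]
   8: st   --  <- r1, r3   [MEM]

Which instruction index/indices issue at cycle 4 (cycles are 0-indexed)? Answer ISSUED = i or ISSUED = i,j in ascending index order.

ISSUED = 7

c0: i0/i1 st sub  pair
c1: i2/i3 ld xor  pair
c2: i4 ld  no-port MEM/MEM
c3: i5/i6 st mulh  pair
c4: i7 sub  RAW r3
c5: i8 st  tail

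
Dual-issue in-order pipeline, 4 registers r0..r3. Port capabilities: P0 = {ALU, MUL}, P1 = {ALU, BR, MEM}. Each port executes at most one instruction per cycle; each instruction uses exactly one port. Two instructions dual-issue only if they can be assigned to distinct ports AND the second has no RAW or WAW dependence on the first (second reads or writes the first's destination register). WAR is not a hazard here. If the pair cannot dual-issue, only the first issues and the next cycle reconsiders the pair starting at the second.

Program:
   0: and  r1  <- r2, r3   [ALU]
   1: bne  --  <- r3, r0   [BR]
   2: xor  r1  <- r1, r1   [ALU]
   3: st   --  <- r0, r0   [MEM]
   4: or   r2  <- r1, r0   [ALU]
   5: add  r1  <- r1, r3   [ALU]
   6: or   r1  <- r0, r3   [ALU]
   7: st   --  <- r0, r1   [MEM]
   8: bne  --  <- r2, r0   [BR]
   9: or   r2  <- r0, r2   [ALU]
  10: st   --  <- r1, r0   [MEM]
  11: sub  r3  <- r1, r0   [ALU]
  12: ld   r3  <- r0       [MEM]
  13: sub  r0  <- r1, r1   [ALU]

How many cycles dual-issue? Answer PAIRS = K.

c0: i0/i1 and bne  2-wide
c1: i2/i3 xor st  2-wide
c2: i4/i5 or add  2-wide
c3: i6 or  RAW r1
c4: i7 st  no-port MEM/BR
c5: i8/i9 bne or  2-wide
c6: i10/i11 st sub  2-wide
c7: i12/i13 ld sub  2-wide

PAIRS = 6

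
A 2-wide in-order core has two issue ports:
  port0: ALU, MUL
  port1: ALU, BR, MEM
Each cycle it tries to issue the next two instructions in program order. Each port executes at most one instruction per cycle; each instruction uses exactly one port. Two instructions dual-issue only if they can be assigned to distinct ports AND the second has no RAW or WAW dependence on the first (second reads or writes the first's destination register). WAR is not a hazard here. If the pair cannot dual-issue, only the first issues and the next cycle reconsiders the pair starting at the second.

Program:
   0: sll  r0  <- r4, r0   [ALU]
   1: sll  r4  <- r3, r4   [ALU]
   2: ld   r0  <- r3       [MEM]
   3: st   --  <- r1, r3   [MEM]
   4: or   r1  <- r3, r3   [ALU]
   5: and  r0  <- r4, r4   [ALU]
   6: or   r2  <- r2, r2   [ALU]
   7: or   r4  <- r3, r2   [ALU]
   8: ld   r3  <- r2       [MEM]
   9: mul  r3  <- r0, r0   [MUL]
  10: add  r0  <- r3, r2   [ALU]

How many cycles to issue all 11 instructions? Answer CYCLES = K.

c0: i0+i1 sll.ALU/sll.ALU  dual
c1: i2 ld.MEM  no-port MEM/MEM
c2: i3+i4 st.MEM/or.ALU  dual
c3: i5+i6 and.ALU/or.ALU  dual
c4: i7+i8 or.ALU/ld.MEM  dual
c5: i9 mul.MUL  RAW r3
c6: i10 add.ALU  tail

CYCLES = 7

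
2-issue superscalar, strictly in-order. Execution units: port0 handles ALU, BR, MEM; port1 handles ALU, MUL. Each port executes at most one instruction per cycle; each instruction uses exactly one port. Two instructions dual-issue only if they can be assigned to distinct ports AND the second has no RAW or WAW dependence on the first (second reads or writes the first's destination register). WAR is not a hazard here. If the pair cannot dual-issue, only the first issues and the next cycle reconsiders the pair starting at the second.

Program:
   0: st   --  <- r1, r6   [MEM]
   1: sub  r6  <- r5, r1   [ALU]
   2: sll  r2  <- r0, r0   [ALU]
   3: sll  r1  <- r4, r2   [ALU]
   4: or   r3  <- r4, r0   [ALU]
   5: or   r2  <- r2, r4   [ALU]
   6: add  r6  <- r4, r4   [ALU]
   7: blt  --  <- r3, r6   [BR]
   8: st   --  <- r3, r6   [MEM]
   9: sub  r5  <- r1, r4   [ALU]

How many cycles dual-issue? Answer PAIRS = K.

PAIRS = 4

c0: i0/i1 st/sub  dual
c1: i2 sll  RAW r2
c2: i3/i4 sll/or  dual
c3: i5/i6 or/add  dual
c4: i7 blt  no-port BR/MEM
c5: i8/i9 st/sub  dual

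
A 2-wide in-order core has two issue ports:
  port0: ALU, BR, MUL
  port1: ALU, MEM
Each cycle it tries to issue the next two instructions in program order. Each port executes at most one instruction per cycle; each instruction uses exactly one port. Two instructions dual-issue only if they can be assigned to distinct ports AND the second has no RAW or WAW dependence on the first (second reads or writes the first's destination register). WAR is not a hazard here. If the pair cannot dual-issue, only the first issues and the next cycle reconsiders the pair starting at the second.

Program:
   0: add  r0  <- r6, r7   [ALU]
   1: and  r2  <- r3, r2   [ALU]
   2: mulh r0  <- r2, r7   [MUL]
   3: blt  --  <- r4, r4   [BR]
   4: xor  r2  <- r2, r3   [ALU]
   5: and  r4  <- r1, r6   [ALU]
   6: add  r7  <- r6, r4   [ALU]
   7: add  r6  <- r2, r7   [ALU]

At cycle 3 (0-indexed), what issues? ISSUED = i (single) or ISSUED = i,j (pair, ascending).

ISSUED = 5

[0] i0+i1  add;and  -- 2-wide
[1] i2  mulh  -- no-port MUL/BR
[2] i3+i4  blt;xor  -- 2-wide
[3] i5  and  -- RAW r4
[4] i6  add  -- RAW r7
[5] i7  add  -- tail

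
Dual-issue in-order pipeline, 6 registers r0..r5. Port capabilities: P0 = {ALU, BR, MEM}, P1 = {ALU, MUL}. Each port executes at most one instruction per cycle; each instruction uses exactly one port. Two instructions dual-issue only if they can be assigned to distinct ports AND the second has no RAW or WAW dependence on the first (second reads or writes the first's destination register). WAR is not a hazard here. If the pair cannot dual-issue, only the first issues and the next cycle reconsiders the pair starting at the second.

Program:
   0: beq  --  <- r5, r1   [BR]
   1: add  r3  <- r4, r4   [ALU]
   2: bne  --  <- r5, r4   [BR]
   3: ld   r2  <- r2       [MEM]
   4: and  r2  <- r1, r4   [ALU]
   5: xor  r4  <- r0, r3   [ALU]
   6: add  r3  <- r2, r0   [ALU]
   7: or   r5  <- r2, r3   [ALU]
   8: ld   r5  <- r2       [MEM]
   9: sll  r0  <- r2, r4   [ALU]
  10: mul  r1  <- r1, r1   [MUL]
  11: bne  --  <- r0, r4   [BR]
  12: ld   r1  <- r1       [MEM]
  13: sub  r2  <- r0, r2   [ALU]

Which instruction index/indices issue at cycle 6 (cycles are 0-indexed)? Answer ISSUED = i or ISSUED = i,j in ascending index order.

ISSUED = 8,9

t=0 i0,i1:beq+add ; dual
t=1 i2:bne ; no-port BR/MEM
t=2 i3:ld ; WAW r2
t=3 i4,i5:and+xor ; dual
t=4 i6:add ; RAW r3
t=5 i7:or ; WAW r5
t=6 i8,i9:ld+sll ; dual
t=7 i10,i11:mul+bne ; dual
t=8 i12,i13:ld+sub ; dual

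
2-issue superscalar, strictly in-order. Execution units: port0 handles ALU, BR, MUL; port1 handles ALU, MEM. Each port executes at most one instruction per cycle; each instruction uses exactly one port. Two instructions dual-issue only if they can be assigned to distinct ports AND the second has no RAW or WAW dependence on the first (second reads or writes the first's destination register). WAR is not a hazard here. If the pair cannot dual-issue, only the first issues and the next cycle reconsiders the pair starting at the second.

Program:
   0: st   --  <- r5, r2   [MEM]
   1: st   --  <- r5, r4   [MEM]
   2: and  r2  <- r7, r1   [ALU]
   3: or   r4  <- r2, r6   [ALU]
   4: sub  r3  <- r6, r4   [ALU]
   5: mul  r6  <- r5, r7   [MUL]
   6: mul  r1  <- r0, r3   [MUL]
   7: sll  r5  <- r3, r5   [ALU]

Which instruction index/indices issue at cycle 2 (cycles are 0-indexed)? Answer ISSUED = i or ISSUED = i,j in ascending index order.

ISSUED = 3

  cy0 -> i0 (st.MEM) no-port MEM/MEM
  cy1 -> i1,i2 (st.MEM+and.ALU) dual
  cy2 -> i3 (or.ALU) RAW r4
  cy3 -> i4,i5 (sub.ALU+mul.MUL) dual
  cy4 -> i6,i7 (mul.MUL+sll.ALU) dual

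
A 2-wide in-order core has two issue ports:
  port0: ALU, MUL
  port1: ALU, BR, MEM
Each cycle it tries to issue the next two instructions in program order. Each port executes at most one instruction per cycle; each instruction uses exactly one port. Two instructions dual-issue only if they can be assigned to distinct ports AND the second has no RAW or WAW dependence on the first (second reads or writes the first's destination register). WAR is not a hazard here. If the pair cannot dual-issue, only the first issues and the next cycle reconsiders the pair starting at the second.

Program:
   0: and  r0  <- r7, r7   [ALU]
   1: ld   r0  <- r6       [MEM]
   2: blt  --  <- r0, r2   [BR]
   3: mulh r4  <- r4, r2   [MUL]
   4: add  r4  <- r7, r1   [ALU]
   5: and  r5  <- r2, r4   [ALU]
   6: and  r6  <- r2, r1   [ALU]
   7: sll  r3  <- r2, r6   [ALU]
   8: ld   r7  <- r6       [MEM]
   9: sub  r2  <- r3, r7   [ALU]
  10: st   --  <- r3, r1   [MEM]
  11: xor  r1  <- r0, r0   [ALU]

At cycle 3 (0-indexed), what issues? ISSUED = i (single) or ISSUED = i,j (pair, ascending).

t=0 i0:and.ALU ; WAW r0
t=1 i1:ld.MEM ; no-port MEM/BR
t=2 i2,i3:blt.BR+mulh.MUL ; dual
t=3 i4:add.ALU ; RAW r4
t=4 i5,i6:and.ALU+and.ALU ; dual
t=5 i7,i8:sll.ALU+ld.MEM ; dual
t=6 i9,i10:sub.ALU+st.MEM ; dual
t=7 i11:xor.ALU ; tail

ISSUED = 4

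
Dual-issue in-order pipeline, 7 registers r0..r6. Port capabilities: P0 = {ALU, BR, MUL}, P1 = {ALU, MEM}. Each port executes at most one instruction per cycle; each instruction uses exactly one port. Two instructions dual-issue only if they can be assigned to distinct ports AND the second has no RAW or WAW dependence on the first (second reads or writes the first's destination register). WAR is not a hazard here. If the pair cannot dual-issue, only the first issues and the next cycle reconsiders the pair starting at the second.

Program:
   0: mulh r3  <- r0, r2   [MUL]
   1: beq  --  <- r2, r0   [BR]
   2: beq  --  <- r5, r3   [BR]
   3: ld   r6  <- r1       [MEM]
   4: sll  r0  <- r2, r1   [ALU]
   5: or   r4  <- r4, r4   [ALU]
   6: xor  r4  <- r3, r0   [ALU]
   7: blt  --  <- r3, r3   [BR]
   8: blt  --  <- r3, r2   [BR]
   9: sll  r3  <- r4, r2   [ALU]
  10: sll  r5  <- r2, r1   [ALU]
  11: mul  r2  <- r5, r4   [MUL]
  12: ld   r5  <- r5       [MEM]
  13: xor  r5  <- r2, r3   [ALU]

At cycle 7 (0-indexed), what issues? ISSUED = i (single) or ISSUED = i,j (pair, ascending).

ISSUED = 11,12

[0] i0  mulh  -- no-port MUL/BR
[1] i1  beq  -- no-port BR/BR
[2] i2+i3  beq;ld  -- 2-wide
[3] i4+i5  sll;or  -- 2-wide
[4] i6+i7  xor;blt  -- 2-wide
[5] i8+i9  blt;sll  -- 2-wide
[6] i10  sll  -- RAW r5
[7] i11+i12  mul;ld  -- 2-wide
[8] i13  xor  -- tail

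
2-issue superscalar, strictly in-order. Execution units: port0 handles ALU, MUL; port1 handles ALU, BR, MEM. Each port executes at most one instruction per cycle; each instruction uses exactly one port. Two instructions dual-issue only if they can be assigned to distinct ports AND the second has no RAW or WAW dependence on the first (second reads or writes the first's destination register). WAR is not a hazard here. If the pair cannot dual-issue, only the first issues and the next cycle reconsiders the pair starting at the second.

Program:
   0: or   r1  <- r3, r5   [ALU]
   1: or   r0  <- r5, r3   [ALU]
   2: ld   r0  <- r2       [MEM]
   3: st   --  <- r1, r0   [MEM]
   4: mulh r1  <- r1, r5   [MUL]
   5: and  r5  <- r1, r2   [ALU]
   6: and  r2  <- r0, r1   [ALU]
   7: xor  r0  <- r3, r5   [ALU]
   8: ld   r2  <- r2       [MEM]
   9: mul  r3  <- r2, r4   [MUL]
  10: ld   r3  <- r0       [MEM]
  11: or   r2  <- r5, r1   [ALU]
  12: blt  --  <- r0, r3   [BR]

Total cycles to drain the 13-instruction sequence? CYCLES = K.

CYCLES = 8

c0: i0&i1 or/or  dual
c1: i2 ld  no-port MEM/MEM
c2: i3&i4 st/mulh  dual
c3: i5&i6 and/and  dual
c4: i7&i8 xor/ld  dual
c5: i9 mul  WAW r3
c6: i10&i11 ld/or  dual
c7: i12 blt  tail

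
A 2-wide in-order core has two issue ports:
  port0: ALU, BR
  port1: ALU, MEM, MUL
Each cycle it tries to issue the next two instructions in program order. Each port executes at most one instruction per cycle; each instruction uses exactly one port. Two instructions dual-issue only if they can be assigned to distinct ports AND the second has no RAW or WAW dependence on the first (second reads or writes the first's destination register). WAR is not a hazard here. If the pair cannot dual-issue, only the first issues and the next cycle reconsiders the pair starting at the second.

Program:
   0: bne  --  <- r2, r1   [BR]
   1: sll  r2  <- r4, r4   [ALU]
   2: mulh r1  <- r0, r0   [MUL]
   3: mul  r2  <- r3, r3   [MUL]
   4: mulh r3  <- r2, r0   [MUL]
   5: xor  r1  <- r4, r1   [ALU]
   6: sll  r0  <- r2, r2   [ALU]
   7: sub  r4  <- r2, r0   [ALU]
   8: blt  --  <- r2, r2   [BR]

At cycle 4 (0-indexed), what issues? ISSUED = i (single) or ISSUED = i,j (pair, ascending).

ISSUED = 6

[0] i0+i1  bne;sll  -- dual
[1] i2  mulh  -- no-port MUL/MUL
[2] i3  mul  -- no-port MUL/MUL
[3] i4+i5  mulh;xor  -- dual
[4] i6  sll  -- RAW r0
[5] i7+i8  sub;blt  -- dual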